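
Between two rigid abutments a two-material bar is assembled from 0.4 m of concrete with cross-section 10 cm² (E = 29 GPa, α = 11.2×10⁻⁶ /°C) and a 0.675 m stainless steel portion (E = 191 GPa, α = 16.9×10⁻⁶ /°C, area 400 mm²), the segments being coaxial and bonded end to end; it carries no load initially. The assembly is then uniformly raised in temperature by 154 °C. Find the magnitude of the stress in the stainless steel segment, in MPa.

σ ≈ 270 MPa (compressive)

With the walls removed the bar would change length by δ_free = Σ αᵢΔT Lᵢ = 11.2×10⁻⁶×154×400 + 16.9×10⁻⁶×154×675 = 2.447 mm.
Since the ends are fixed, an axial force P builds up, equal in every segment, with P · Σ Lᵢ/(AᵢEᵢ) = δ_free.
Σ Lᵢ/(AᵢEᵢ) = 400/(1000×29×10³) + 675/(400×191×10³) = 2.263×10⁻⁵ mm/N.
Hence P = δ_free / Σ(L/AE) = 2.447/2.263×10⁻⁵ = 108.1 kN (compressive).
σ_{stainless steel} = P / A = 108100 / 400 = 270.3 MPa.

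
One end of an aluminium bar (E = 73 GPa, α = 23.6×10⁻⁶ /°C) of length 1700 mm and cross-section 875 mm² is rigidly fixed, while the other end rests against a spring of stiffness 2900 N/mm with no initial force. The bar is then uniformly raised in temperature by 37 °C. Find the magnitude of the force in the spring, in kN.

If the spring were absent the bar would lengthen by αΔT L = 23.6×10⁻⁶ × 37 × 1700 = 1.484 mm.
Let P be the compressive force at the spring. The bar shortens elastically by PL/(AE) and the spring compresses by P/k; together these equal δ_free.
P [ L/(AE) + 1/k ] = δ_free → P [ 1700/(875×73×10³) + 1/(2900) ] = 1.484.
P = 1.484 / 0.0003714 = 3996 N.

P ≈ 4 kN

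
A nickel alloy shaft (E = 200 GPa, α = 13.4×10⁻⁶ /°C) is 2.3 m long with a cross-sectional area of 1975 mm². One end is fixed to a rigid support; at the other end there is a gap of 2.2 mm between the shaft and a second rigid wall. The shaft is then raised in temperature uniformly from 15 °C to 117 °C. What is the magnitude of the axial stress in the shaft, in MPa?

Free thermal elongation = αΔT L = 13.4×10⁻⁶ × 102 × 2300 = 3.144 mm.
This exceeds the 2.2 mm gap, so the wall pushes back. The portion of expansion that must be recovered elastically is δ_free − gap = 3.144 − 2.2 = 0.9436 mm.
So σ = E(δ_free − g)/L = 200×10³ × 0.9436/2300 = 82.06 MPa.

σ ≈ 82.1 MPa (compressive)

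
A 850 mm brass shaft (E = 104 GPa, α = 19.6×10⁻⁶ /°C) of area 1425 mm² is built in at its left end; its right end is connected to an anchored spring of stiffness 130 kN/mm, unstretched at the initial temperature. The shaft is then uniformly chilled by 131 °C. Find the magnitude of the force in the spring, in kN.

P ≈ 163 kN

The unrestrained thermal change is αΔT L = 19.6×10⁻⁶ × 131 × 850 = 2.182 mm.
With a force P in the spring, the elastic change of the shaft is PL/(AE) and that of the spring is P/k; compatibility requires their sum to equal δ_free.
P [ L/(AE) + 1/k ] = δ_free → P [ 850/(1425×104×10³) + 1/(130×10³) ] = 2.182.
P = 2.182 / 1.343×10⁻⁵ = 162500 N.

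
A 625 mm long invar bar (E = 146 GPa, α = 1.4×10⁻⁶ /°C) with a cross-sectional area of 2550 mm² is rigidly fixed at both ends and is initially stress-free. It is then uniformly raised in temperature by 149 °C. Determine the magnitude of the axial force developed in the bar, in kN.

With zero net strain, σ = E·αΔT = 146 GPa × 1.4×10⁻⁶ × 149 = 30.46 MPa.
Then P = σA = 30.46 × 2550 mm² = 77.66 kN, compressive.

P ≈ 77.7 kN (compressive)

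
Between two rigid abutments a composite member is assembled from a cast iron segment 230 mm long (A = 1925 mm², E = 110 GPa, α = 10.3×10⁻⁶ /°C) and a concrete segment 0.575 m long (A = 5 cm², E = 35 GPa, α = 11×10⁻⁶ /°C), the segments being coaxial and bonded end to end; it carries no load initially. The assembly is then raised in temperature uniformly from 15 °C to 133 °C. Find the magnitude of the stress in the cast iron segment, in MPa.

σ ≈ 15.7 MPa (compressive)

If the supports were absent, the total length change would be Σ αᵢΔT Lᵢ = 10.3×10⁻⁶×118×230 + 11×10⁻⁶×118×575 = 1.026 mm.
The walls prevent any net length change, so an axial force P (same in every segment) develops. Compatibility: P · Σ Lᵢ/(AᵢEᵢ) = δ_free.
Σ Lᵢ/(AᵢEᵢ) = 230/(1925×110×10³) + 575/(500×35×10³) = 3.394×10⁻⁵ mm/N.
So P = 1.026 / 3.394×10⁻⁵ = 30.22 kN, compressive.
σ_{cast iron} = P / A = 30220 / 1925 = 15.7 MPa.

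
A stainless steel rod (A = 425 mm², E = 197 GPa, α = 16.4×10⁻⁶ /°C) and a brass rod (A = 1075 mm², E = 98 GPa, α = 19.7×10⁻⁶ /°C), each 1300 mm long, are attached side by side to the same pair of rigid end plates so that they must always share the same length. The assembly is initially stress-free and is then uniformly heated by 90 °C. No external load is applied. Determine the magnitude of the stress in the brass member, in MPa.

σ ≈ 12.9 MPa (compressive)

Equilibrium of a rigid end plate with no external load gives equal and opposite internal forces ±P in the two members. Since α_{brass} > α_{stainless steel}, heating drives the brass into compression and the stainless steel into tension.
Equating the net (thermal + elastic) strains gives |α₁ − α₂|·ΔT = P·[1/(A₁E₁) + 1/(A₂E₂)].
|α₁ − α₂|·ΔT = 3.3×10⁻⁶ × 90 = 0.000297.
1/(A₁E₁) + 1/(A₂E₂) = 1/(425×197×10³) + 1/(1075×98×10³) = 2.144×10⁻⁸ N⁻¹.
So P = 0.000297 / 2.144×10⁻⁸ = 13.86 kN.
σ_{brass} = P/A₂ = 13860/1075 = 12.89 MPa, compressive.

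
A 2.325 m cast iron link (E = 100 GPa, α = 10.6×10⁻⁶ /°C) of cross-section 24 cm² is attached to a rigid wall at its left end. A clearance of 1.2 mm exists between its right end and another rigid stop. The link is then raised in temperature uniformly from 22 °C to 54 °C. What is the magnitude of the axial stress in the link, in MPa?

If the wall were absent the link would grow by αΔT L = 10.6×10⁻⁶ × 32 × 2325 = 0.7886 mm.
Since δ_free = 0.789 mm is less than the 1.2 mm gap, the link never touches the wall. No axial force develops.

σ ≈ 0 MPa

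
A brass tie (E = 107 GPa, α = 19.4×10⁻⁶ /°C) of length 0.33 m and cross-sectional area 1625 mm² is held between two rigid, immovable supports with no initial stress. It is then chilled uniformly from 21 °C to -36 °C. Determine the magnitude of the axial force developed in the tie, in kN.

With zero net strain, σ = E·αΔT = 107 GPa × 19.4×10⁻⁶ × 57 = 118.3 MPa.
Then P = σA = 118.3 × 1625 mm² = 192.3 kN, tensile.

P ≈ 192 kN (tensile)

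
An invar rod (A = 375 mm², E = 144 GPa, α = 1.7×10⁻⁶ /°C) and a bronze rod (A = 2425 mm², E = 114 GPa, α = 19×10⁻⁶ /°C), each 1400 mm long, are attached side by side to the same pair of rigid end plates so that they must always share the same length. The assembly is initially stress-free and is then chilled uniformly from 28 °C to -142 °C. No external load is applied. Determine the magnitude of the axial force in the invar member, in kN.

Equilibrium of a rigid end plate with no external load gives equal and opposite internal forces ±P in the two members. Since α_{bronze} > α_{invar}, cooling drives the bronze into tension and the invar into compression.
Compatibility of the two members (thermal + elastic change equal): (α₁ − α₂)ΔT = P·[1/(A₁E₁) + 1/(A₂E₂)].
|α₁ − α₂|·ΔT = 17.3×10⁻⁶ × 170 = 0.002941.
1/(A₁E₁) + 1/(A₂E₂) = 1/(375×144×10³) + 1/(2425×114×10³) = 2.214×10⁻⁸ N⁻¹.
P = 0.002941 / 2.214×10⁻⁸ = 132900 N = 132.9 kN.

P ≈ 133 kN (compressive in the invar)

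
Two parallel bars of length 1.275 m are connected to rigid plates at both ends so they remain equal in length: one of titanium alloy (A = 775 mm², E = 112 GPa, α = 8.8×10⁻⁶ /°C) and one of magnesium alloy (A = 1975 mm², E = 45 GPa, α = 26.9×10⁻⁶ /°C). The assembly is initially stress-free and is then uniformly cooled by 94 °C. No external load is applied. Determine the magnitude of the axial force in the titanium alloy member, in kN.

Equilibrium of a rigid end plate with no external load gives equal and opposite internal forces ±P in the two members. Since α_{magnesium alloy} > α_{titanium alloy}, cooling drives the magnesium alloy into tension and the titanium alloy into compression.
Equating the net (thermal + elastic) strains gives |α₁ − α₂|·ΔT = P·[1/(A₁E₁) + 1/(A₂E₂)].
|α₁ − α₂|·ΔT = 18.1×10⁻⁶ × 94 = 0.001701.
1/(A₁E₁) + 1/(A₂E₂) = 1/(775×112×10³) + 1/(1975×45×10³) = 2.277×10⁻⁸ N⁻¹.
P = 0.001701 / 2.277×10⁻⁸ = 74710 N = 74.71 kN.

P ≈ 74.7 kN (compressive in the titanium alloy)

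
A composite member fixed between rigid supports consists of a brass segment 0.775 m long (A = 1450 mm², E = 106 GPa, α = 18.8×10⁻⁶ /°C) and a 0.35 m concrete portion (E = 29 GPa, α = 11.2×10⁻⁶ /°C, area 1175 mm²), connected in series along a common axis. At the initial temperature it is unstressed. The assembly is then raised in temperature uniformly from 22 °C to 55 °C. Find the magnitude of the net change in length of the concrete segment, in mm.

|ΔL| ≈ 0.28 mm

With the walls removed the bar would change length by δ_free = Σ αᵢΔT Lᵢ = 18.8×10⁻⁶×33×775 + 11.2×10⁻⁶×33×350 = 0.6102 mm.
The rigid supports impose zero overall length change; the single axial force P common to all segments must satisfy P Σ Lᵢ/(AᵢEᵢ) = δ_free.
Σ Lᵢ/(AᵢEᵢ) = 775/(1450×106×10³) + 350/(1175×29×10³) = 1.531×10⁻⁵ mm/N.
P = 0.6102 / 1.531×10⁻⁵ = 39840 N = 39.84 kN, compressive.
For the concrete segment, free thermal change = 11.2×10⁻⁶×33×350 = 0.1294 mm and elastic change from P = 39840×350/(1175×29×10³) = 0.4093 mm; these oppose, so the net change is 0.28 mm (segment shortens).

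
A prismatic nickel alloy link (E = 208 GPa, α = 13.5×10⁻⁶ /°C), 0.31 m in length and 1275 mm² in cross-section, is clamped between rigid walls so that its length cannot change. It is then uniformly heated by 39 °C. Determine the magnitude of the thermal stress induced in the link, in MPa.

Because both ends are immovable the net strain is zero, and the suppressed thermal strain is αΔT = 13.5×10⁻⁶ × 39 = 526.5×10⁻⁶.
The stress required to suppress this strain is σ = Eε = 208×10³ × 526.5×10⁻⁶ = 109.5 MPa, compressive since the link is trying to expand.

σ ≈ 110 MPa (compressive)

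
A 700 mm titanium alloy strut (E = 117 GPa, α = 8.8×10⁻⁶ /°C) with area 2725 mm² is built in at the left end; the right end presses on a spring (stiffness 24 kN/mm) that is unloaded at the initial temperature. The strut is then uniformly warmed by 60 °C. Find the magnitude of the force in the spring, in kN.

The unrestrained thermal change is αΔT L = 8.8×10⁻⁶ × 60 × 700 = 0.3696 mm.
With a force P in the spring, the elastic change of the strut is PL/(AE) and that of the spring is P/k; compatibility requires their sum to equal δ_free.
So P = δ_free / [L/(AE) + 1/k] = 0.3696 / [ 700/(2725×117×10³) + 1/(24×10³) ].
P = 0.3696 / 4.386×10⁻⁵ = 8426 N.

P ≈ 8.43 kN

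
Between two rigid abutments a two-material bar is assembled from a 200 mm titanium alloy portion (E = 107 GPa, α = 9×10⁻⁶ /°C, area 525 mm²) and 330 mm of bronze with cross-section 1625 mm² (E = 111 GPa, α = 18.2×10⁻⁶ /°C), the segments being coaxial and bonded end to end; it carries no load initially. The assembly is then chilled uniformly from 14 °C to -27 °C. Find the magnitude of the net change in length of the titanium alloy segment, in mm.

With the walls removed the bar would change length by δ_free = Σ αᵢΔT Lᵢ = 9×10⁻⁶×41×200 + 18.2×10⁻⁶×41×330 = 0.32 mm.
The rigid supports impose zero overall length change; the single axial force P common to all segments must satisfy P Σ Lᵢ/(AᵢEᵢ) = δ_free.
The series flexibility is Σ Lᵢ/(AᵢEᵢ) = 200/(525×107×10³) + 330/(1625×111×10³) = 5.39×10⁻⁶ mm/N.
So P = 0.32 / 5.39×10⁻⁶ = 59.38 kN, tensile.
For the titanium alloy segment, free thermal change = 9×10⁻⁶×41×200 = 0.0738 mm and elastic change from P = 59380×200/(525×107×10³) = 0.2114 mm; these oppose, so the net change is 0.138 mm (segment lengthens).

|ΔL| ≈ 0.138 mm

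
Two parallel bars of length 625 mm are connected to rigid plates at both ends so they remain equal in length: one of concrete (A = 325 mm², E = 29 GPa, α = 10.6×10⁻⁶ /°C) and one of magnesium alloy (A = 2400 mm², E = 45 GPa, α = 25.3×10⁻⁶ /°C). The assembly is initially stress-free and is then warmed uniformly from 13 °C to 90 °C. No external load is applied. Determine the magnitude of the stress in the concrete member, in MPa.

σ ≈ 30.2 MPa (tensile)

Equilibrium of a rigid end plate with no external load gives equal and opposite internal forces ±P in the two members. Since α_{magnesium alloy} > α_{concrete}, heating drives the magnesium alloy into compression and the concrete into tension.
Setting the final lengths equal and cancelling L: (α₁ − α₂)ΔT = P/(A₁E₁) + P/(A₂E₂).
|α₁ − α₂|·ΔT = 14.7×10⁻⁶ × 77 = 0.001132.
1/(A₁E₁) + 1/(A₂E₂) = 1/(325×29×10³) + 1/(2400×45×10³) = 1.154×10⁻⁷ N⁻¹.
So P = 0.001132 / 1.154×10⁻⁷ = 9.812 kN.
σ_{concrete} = P/A₁ = 9812/325 = 30.19 MPa, tensile.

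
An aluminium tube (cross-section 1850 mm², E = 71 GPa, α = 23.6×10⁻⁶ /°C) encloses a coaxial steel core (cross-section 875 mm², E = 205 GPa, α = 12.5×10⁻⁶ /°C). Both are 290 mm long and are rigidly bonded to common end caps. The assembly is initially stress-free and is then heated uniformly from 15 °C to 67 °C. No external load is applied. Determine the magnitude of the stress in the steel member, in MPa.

Both members must finish at the same length. With the larger α, the aluminium tends to over-expand; the plates restrain it, putting the aluminium in compression and the steel in tension. With no external load the two internal forces are equal and opposite, magnitude P.
Compatibility of the two members (thermal + elastic change equal): (α₁ − α₂)ΔT = P·[1/(A₁E₁) + 1/(A₂E₂)].
|α₁ − α₂|·ΔT = 11.1×10⁻⁶ × 52 = 0.0005772.
1/(A₁E₁) + 1/(A₂E₂) = 1/(1850×71×10³) + 1/(875×205×10³) = 1.319×10⁻⁸ N⁻¹.
P = 0.0005772 / 1.319×10⁻⁸ = 43770 N = 43.77 kN.
σ_{steel} = P/A₂ = 43770/875 = 50.02 MPa, tensile.

σ ≈ 50 MPa (tensile)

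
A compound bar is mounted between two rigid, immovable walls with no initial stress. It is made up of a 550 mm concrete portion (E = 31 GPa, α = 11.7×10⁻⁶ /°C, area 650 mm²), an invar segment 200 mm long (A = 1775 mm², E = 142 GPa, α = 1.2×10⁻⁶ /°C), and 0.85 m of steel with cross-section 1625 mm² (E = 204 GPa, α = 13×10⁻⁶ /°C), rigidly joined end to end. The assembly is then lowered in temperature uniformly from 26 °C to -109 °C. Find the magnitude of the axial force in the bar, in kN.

P ≈ 78.1 kN (tensile)

Free thermal contraction of the whole bar: Σ αᵢΔT Lᵢ = 11.7×10⁻⁶×135×550 + 1.2×10⁻⁶×135×200 + 13×10⁻⁶×135×850 = 2.393 mm.
Since the ends are fixed, an axial force P builds up, equal in every segment, with P · Σ Lᵢ/(AᵢEᵢ) = δ_free.
The series flexibility is Σ Lᵢ/(AᵢEᵢ) = 550/(650×31×10³) + 200/(1775×142×10³) + 850/(1625×204×10³) = 3.065×10⁻⁵ mm/N.
P = 2.393 / 3.065×10⁻⁵ = 78060 N = 78.06 kN, tensile.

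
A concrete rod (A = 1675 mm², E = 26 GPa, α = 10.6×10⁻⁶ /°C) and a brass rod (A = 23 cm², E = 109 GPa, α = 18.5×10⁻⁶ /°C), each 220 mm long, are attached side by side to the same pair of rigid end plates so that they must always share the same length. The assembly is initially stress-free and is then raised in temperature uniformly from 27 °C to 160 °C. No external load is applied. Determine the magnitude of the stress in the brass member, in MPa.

σ ≈ 17 MPa (compressive)

The brass has the larger α, so on heating it would change length more than the concrete if both were free. The rigid plates force a common final length, so the brass is put into compression and the concrete into tension, with equal and opposite forces P (no external load).
Setting the final lengths equal and cancelling L: (α₁ − α₂)ΔT = P/(A₁E₁) + P/(A₂E₂).
|α₁ − α₂|·ΔT = 7.9×10⁻⁶ × 133 = 0.001051.
1/(A₁E₁) + 1/(A₂E₂) = 1/(1675×26×10³) + 1/(2300×109×10³) = 2.695×10⁻⁸ N⁻¹.
P = 0.001051 / 2.695×10⁻⁸ = 38990 N = 38.99 kN.
σ_{brass} = P/A₂ = 38990/2300 = 16.95 MPa, compressive.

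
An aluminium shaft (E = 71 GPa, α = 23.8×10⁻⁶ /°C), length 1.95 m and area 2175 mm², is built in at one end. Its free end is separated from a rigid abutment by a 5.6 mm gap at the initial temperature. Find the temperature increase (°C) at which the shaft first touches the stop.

ΔT ≈ 121 °C

Contact occurs when the free expansion equals the gap: αΔT L = 5.6 mm.
ΔT = 5.6 / (23.8×10⁻⁶ × 1950) = 120.7 °C.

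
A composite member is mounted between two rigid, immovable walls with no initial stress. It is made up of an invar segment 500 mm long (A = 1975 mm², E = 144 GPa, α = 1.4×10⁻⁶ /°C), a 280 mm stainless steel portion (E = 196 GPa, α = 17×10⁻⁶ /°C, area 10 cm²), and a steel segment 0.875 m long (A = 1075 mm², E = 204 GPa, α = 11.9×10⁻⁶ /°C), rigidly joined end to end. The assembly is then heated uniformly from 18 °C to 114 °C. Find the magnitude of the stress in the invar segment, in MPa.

Free thermal expansion of the whole bar: Σ αᵢΔT Lᵢ = 1.4×10⁻⁶×96×500 + 17×10⁻⁶×96×280 + 11.9×10⁻⁶×96×875 = 1.524 mm.
The walls prevent any net length change, so an axial force P (same in every segment) develops. Compatibility: P · Σ Lᵢ/(AᵢEᵢ) = δ_free.
Σ Lᵢ/(AᵢEᵢ) = 500/(1975×144×10³) + 280/(1000×196×10³) + 875/(1075×204×10³) = 7.177×10⁻⁶ mm/N.
Hence P = δ_free / Σ(L/AE) = 1.524/7.177×10⁻⁶ = 212.3 kN (compressive).
σ_{invar} = P / A = 212300 / 1975 = 107.5 MPa.

σ ≈ 108 MPa (compressive)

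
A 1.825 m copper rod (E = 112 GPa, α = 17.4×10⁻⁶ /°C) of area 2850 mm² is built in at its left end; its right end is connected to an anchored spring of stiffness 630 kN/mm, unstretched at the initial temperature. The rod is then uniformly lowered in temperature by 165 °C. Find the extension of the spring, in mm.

If the spring were absent the rod would shorten by αΔT L = 17.4×10⁻⁶ × 165 × 1825 = 5.24 mm.
Let P be the tensile force in the spring. The rod extends elastically by PL/(AE) and the spring stretches by P/k; together these equal δ_free.
P [ L/(AE) + 1/k ] = δ_free → P [ 1825/(2850×112×10³) + 1/(630×10³) ] = 5.24.
P = 5.24 / 7.305×10⁻⁶ = 717300 N.
Spring extension = P/k = 717300/(630×10³) = 1.139 mm.

δ ≈ 1.14 mm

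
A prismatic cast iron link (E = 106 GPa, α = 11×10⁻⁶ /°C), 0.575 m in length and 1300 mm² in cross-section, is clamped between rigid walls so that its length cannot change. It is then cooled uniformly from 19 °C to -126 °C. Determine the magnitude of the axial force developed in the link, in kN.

P ≈ 220 kN (tensile)

The ends cannot move, so σ = EαΔT = 106×10³ × 11×10⁻⁶ × 145 = 169.1 MPa.
P = AEαΔT = 1300 × 106×10³ × 11×10⁻⁶ × 145 = 219.8 kN (tensile).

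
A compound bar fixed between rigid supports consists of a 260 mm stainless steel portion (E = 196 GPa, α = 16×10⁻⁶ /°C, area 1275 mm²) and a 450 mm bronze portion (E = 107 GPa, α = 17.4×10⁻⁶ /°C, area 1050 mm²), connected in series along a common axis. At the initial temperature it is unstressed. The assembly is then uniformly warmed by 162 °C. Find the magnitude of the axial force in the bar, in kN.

Free thermal expansion of the whole bar: Σ αᵢΔT Lᵢ = 16×10⁻⁶×162×260 + 17.4×10⁻⁶×162×450 = 1.942 mm.
Since the ends are fixed, an axial force P builds up, equal in every segment, with P · Σ Lᵢ/(AᵢEᵢ) = δ_free.
The series flexibility is Σ Lᵢ/(AᵢEᵢ) = 260/(1275×196×10³) + 450/(1050×107×10³) = 5.046×10⁻⁶ mm/N.
P = 1.942 / 5.046×10⁻⁶ = 385000 N = 385 kN, compressive.

P ≈ 385 kN (compressive)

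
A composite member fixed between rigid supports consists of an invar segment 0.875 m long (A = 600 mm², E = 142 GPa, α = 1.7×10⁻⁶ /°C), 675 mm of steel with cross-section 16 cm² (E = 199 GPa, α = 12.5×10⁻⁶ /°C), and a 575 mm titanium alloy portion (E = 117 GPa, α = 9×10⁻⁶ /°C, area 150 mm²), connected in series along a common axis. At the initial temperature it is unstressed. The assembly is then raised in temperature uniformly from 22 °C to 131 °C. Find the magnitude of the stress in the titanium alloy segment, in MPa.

Free thermal expansion of the whole bar: Σ αᵢΔT Lᵢ = 1.7×10⁻⁶×109×875 + 12.5×10⁻⁶×109×675 + 9×10⁻⁶×109×575 = 1.646 mm.
Since the ends are fixed, an axial force P builds up, equal in every segment, with P · Σ Lᵢ/(AᵢEᵢ) = δ_free.
Σ Lᵢ/(AᵢEᵢ) = 875/(600×142×10³) + 675/(1600×199×10³) + 575/(150×117×10³) = 4.515×10⁻⁵ mm/N.
Hence P = δ_free / Σ(L/AE) = 1.646/4.515×10⁻⁵ = 36.45 kN (compressive).
σ_{titanium alloy} = P / A = 36450 / 150 = 243 MPa.

σ ≈ 243 MPa (compressive)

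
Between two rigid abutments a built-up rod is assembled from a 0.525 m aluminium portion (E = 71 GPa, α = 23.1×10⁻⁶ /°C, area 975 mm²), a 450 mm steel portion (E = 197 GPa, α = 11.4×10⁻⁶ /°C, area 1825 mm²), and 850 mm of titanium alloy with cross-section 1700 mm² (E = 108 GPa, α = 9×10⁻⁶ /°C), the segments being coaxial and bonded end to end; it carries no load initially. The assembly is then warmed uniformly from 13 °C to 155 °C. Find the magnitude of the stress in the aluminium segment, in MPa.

With the walls removed the bar would change length by δ_free = Σ αᵢΔT Lᵢ = 23.1×10⁻⁶×142×525 + 11.4×10⁻⁶×142×450 + 9×10⁻⁶×142×850 = 3.537 mm.
The rigid supports impose zero overall length change; the single axial force P common to all segments must satisfy P Σ Lᵢ/(AᵢEᵢ) = δ_free.
The series flexibility is Σ Lᵢ/(AᵢEᵢ) = 525/(975×71×10³) + 450/(1825×197×10³) + 850/(1700×108×10³) = 1.347×10⁻⁵ mm/N.
Hence P = δ_free / Σ(L/AE) = 3.537/1.347×10⁻⁵ = 262.7 kN (compressive).
σ_{aluminium} = P / A = 262700 / 975 = 269.4 MPa.

σ ≈ 269 MPa (compressive)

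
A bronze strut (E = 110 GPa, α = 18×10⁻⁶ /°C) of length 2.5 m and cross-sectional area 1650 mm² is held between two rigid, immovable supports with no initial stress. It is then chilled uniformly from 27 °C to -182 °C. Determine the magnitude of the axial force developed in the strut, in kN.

P ≈ 683 kN (tensile)

The ends cannot move, so σ = EαΔT = 110×10³ × 18×10⁻⁶ × 209 = 413.8 MPa.
Then P = σA = 413.8 × 1650 mm² = 682.8 kN, tensile.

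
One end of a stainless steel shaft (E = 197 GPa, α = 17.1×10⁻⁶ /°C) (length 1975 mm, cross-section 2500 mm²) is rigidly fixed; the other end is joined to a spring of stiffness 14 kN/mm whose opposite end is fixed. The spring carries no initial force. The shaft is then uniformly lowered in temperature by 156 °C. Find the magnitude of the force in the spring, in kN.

P ≈ 69.8 kN

The unrestrained thermal change is αΔT L = 17.1×10⁻⁶ × 156 × 1975 = 5.269 mm.
Let P be the tensile force in the spring. The shaft extends elastically by PL/(AE) and the spring stretches by P/k; together these equal δ_free.
P [ L/(AE) + 1/k ] = δ_free → P [ 1975/(2500×197×10³) + 1/(14×10³) ] = 5.269.
P = 5.269 / 7.544×10⁻⁵ = 69840 N.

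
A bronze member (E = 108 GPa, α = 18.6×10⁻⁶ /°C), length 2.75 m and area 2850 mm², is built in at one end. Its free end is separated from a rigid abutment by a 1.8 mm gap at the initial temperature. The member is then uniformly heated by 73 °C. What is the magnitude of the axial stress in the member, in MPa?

σ ≈ 76 MPa (compressive)

If the wall were absent the member would grow by αΔT L = 18.6×10⁻⁶ × 73 × 2750 = 3.734 mm.
The gap closes (δ_free > 1.8 mm) and the wall then resists a further 3.734 − 1.8 = 1.934 mm of expansion.
That suppressed elongation corresponds to σ = E·Δ/L = 108×10³ × 1.934/2750 = 75.95 MPa.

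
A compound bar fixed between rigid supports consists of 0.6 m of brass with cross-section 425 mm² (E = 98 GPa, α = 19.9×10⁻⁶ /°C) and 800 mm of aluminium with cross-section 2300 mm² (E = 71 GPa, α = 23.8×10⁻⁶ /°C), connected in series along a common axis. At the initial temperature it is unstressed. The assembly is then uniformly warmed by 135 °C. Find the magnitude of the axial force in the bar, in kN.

If the supports were absent, the total length change would be Σ αᵢΔT Lᵢ = 19.9×10⁻⁶×135×600 + 23.8×10⁻⁶×135×800 = 4.182 mm.
The walls prevent any net length change, so an axial force P (same in every segment) develops. Compatibility: P · Σ Lᵢ/(AᵢEᵢ) = δ_free.
Σ Lᵢ/(AᵢEᵢ) = 600/(425×98×10³) + 800/(2300×71×10³) = 1.93×10⁻⁵ mm/N.
Hence P = δ_free / Σ(L/AE) = 4.182/1.93×10⁻⁵ = 216.6 kN (compressive).

P ≈ 217 kN (compressive)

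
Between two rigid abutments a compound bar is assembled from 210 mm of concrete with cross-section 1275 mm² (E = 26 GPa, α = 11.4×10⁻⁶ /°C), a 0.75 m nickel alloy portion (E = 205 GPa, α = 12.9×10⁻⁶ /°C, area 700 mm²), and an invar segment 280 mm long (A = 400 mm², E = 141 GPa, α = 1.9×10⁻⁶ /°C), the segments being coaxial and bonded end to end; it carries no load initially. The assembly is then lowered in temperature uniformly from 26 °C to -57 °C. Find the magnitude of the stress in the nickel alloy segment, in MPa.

With the walls removed the bar would change length by δ_free = Σ αᵢΔT Lᵢ = 11.4×10⁻⁶×83×210 + 12.9×10⁻⁶×83×750 + 1.9×10⁻⁶×83×280 = 1.046 mm.
The rigid supports impose zero overall length change; the single axial force P common to all segments must satisfy P Σ Lᵢ/(AᵢEᵢ) = δ_free.
The series flexibility is Σ Lᵢ/(AᵢEᵢ) = 210/(1275×26×10³) + 750/(700×205×10³) + 280/(400×141×10³) = 1.653×10⁻⁵ mm/N.
So P = 1.046 / 1.653×10⁻⁵ = 63.29 kN, tensile.
σ_{nickel alloy} = P / A = 63290 / 700 = 90.41 MPa.

σ ≈ 90.4 MPa (tensile)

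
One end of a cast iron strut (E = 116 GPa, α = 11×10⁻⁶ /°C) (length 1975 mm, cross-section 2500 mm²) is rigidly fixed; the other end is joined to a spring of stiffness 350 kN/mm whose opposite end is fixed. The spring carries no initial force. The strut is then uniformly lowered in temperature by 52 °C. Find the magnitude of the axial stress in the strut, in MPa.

σ ≈ 46.7 MPa (tensile)

Free thermal contraction: δ_free = αΔT L = 11×10⁻⁶ × 52 × 1975 = 1.13 mm.
With a force P in the spring, the elastic change of the strut is PL/(AE) and that of the spring is P/k; compatibility requires their sum to equal δ_free.
P [ L/(AE) + 1/k ] = δ_free → P [ 1975/(2500×116×10³) + 1/(350×10³) ] = 1.13.
P = 1.13 / 9.667×10⁻⁶ = 116900 N.
σ = P/A = 116900/2500 = 46.74 MPa.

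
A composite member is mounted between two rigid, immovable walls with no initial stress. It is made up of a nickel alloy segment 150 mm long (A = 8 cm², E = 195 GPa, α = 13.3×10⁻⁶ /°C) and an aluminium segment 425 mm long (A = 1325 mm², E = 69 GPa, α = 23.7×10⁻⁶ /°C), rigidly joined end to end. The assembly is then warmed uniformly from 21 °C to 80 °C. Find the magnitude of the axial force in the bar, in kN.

If the supports were absent, the total length change would be Σ αᵢΔT Lᵢ = 13.3×10⁻⁶×59×150 + 23.7×10⁻⁶×59×425 = 0.712 mm.
The rigid supports impose zero overall length change; the single axial force P common to all segments must satisfy P Σ Lᵢ/(AᵢEᵢ) = δ_free.
The series flexibility is Σ Lᵢ/(AᵢEᵢ) = 150/(800×195×10³) + 425/(1325×69×10³) = 5.61×10⁻⁶ mm/N.
So P = 0.712 / 5.61×10⁻⁶ = 126.9 kN, compressive.

P ≈ 127 kN (compressive)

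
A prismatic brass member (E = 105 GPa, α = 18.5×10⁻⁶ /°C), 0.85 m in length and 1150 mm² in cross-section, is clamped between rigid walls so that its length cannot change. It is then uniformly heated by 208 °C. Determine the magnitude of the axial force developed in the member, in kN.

P ≈ 465 kN (compressive)

With zero net strain, σ = E·αΔT = 105 GPa × 18.5×10⁻⁶ × 208 = 404 MPa.
Axial force P = σA = 404 × 1150 = 464600 N = 464.6 kN, compressive.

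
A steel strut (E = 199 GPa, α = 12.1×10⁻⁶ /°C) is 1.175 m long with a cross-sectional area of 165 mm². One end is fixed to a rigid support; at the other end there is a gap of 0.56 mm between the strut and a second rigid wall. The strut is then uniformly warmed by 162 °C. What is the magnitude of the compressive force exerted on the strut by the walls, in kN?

Free thermal elongation = αΔT L = 12.1×10⁻⁶ × 162 × 1175 = 2.303 mm.
After closing the 0.56 mm clearance, 2.303 − 0.56 = 1.743 mm of expansion remains to be suppressed by the wall.
That suppressed elongation corresponds to σ = E·Δ/L = 199×10³ × 1.743/1175 = 295.2 MPa.
P = σA = 295.2 × 165 = 48.71 kN.

P ≈ 48.7 kN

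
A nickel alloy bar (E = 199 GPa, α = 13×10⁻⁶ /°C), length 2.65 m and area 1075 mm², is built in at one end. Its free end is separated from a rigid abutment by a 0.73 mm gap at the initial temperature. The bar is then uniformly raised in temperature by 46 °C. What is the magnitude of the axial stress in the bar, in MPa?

Free thermal elongation = αΔT L = 13×10⁻⁶ × 46 × 2650 = 1.585 mm.
After closing the 0.73 mm clearance, 1.585 − 0.73 = 0.8547 mm of expansion remains to be suppressed by the wall.
So σ = E(δ_free − g)/L = 199×10³ × 0.8547/2650 = 64.18 MPa.

σ ≈ 64.2 MPa (compressive)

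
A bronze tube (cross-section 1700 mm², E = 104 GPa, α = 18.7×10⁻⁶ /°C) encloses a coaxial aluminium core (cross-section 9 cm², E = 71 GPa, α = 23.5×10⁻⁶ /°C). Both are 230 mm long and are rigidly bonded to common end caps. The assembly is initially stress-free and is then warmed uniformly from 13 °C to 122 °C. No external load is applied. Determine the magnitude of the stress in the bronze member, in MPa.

The aluminium has the larger α, so on heating it would change length more than the bronze if both were free. The rigid plates force a common final length, so the aluminium is put into compression and the bronze into tension, with equal and opposite forces P (no external load).
Compatibility of the two members (thermal + elastic change equal): (α₁ − α₂)ΔT = P·[1/(A₁E₁) + 1/(A₂E₂)].
|α₁ − α₂|·ΔT = 4.8×10⁻⁶ × 109 = 0.0005232.
1/(A₁E₁) + 1/(A₂E₂) = 1/(1700×104×10³) + 1/(900×71×10³) = 2.131×10⁻⁸ N⁻¹.
So P = 0.0005232 / 2.131×10⁻⁸ = 24.56 kN.
σ_{bronze} = P/A₁ = 24560/1700 = 14.45 MPa, tensile.

σ ≈ 14.4 MPa (tensile)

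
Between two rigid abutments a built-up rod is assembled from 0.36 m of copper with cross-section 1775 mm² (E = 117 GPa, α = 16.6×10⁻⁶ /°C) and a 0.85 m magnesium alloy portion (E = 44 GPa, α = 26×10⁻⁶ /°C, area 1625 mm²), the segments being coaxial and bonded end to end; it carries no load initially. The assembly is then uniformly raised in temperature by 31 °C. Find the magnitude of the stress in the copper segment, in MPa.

σ ≈ 36 MPa (compressive)

If the supports were absent, the total length change would be Σ αᵢΔT Lᵢ = 16.6×10⁻⁶×31×360 + 26×10⁻⁶×31×850 = 0.8704 mm.
Since the ends are fixed, an axial force P builds up, equal in every segment, with P · Σ Lᵢ/(AᵢEᵢ) = δ_free.
The series flexibility is Σ Lᵢ/(AᵢEᵢ) = 360/(1775×117×10³) + 850/(1625×44×10³) = 1.362×10⁻⁵ mm/N.
Hence P = δ_free / Σ(L/AE) = 0.8704/1.362×10⁻⁵ = 63.9 kN (compressive).
σ_{copper} = P / A = 63900 / 1775 = 36 MPa.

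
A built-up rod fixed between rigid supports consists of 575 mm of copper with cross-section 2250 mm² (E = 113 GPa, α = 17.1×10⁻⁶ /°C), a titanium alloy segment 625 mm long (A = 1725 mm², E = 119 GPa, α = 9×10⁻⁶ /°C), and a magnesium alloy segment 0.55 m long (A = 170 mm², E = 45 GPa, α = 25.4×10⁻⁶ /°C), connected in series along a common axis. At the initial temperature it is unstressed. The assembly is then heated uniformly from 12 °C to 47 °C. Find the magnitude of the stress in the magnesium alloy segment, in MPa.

σ ≈ 78.5 MPa (compressive)

With the walls removed the bar would change length by δ_free = Σ αᵢΔT Lᵢ = 17.1×10⁻⁶×35×575 + 9×10⁻⁶×35×625 + 25.4×10⁻⁶×35×550 = 1.03 mm.
The rigid supports impose zero overall length change; the single axial force P common to all segments must satisfy P Σ Lᵢ/(AᵢEᵢ) = δ_free.
Σ Lᵢ/(AᵢEᵢ) = 575/(2250×113×10³) + 625/(1725×119×10³) + 550/(170×45×10³) = 7.72×10⁻⁵ mm/N.
So P = 1.03 / 7.72×10⁻⁵ = 13.34 kN, compressive.
σ_{magnesium alloy} = P / A = 13340 / 170 = 78.48 MPa.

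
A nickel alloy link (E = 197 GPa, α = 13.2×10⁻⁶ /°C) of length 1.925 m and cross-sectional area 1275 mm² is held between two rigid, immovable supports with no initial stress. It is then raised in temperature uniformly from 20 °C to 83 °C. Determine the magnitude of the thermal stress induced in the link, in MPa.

Because both ends are immovable the net strain is zero, and the suppressed thermal strain is αΔT = 13.2×10⁻⁶ × 63 = 831.6×10⁻⁶.
σ = EαΔT = 197×10³ × 13.2×10⁻⁶ × 63 = 163.8 MPa (compressive; the link is trying to expand).

σ ≈ 164 MPa (compressive)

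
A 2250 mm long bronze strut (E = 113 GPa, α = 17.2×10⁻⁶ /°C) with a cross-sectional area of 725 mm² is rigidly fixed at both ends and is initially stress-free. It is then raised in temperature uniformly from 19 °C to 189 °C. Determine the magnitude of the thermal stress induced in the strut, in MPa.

With length fixed, the mechanical strain must cancel the thermal strain αΔT = 17.2×10⁻⁶ × 170 = 2924×10⁻⁶.
The stress required to suppress this strain is σ = Eε = 113×10³ × 2924×10⁻⁶ = 330.4 MPa, compressive since the strut is trying to expand.

σ ≈ 330 MPa (compressive)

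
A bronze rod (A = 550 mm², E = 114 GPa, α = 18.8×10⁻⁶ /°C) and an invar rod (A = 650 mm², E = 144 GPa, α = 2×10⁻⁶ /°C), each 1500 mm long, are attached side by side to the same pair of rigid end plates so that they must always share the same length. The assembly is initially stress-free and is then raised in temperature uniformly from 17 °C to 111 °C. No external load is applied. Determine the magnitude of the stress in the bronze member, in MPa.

The bronze has the larger α, so on heating it would change length more than the invar if both were free. The rigid plates force a common final length, so the bronze is put into compression and the invar into tension, with equal and opposite forces P (no external load).
Equating the net (thermal + elastic) strains gives |α₁ − α₂|·ΔT = P·[1/(A₁E₁) + 1/(A₂E₂)].
|α₁ − α₂|·ΔT = 16.8×10⁻⁶ × 94 = 0.001579.
1/(A₁E₁) + 1/(A₂E₂) = 1/(550×114×10³) + 1/(650×144×10³) = 2.663×10⁻⁸ N⁻¹.
So P = 0.001579 / 2.663×10⁻⁸ = 59.3 kN.
σ_{bronze} = P/A₁ = 59300/550 = 107.8 MPa, compressive.

σ ≈ 108 MPa (compressive)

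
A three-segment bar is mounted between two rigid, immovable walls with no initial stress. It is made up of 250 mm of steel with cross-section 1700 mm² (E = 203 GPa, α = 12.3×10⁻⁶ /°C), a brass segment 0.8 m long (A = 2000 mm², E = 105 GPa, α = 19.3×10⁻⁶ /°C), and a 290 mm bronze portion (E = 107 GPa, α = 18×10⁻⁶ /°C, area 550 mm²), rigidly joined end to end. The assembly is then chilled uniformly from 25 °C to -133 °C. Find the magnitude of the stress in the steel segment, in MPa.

σ ≈ 233 MPa (tensile)

With the walls removed the bar would change length by δ_free = Σ αᵢΔT Lᵢ = 12.3×10⁻⁶×158×250 + 19.3×10⁻⁶×158×800 + 18×10⁻⁶×158×290 = 3.75 mm.
Since the ends are fixed, an axial force P builds up, equal in every segment, with P · Σ Lᵢ/(AᵢEᵢ) = δ_free.
Σ Lᵢ/(AᵢEᵢ) = 250/(1700×203×10³) + 800/(2000×105×10³) + 290/(550×107×10³) = 9.462×10⁻⁶ mm/N.
P = 3.75 / 9.462×10⁻⁶ = 396300 N = 396.3 kN, tensile.
σ_{steel} = P / A = 396300 / 1700 = 233.1 MPa.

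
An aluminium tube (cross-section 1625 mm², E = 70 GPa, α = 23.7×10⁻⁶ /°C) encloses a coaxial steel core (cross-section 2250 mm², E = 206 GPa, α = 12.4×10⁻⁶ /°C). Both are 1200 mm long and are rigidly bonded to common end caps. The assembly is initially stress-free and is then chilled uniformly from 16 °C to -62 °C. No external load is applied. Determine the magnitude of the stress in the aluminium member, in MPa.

σ ≈ 49.5 MPa (tensile)

Both members must finish at the same length. With the larger α, the aluminium tends to over-contract; the plates restrain it, putting the aluminium in tension and the steel in compression. With no external load the two internal forces are equal and opposite, magnitude P.
Equating the net (thermal + elastic) strains gives |α₁ − α₂|·ΔT = P·[1/(A₁E₁) + 1/(A₂E₂)].
|α₁ − α₂|·ΔT = 11.3×10⁻⁶ × 78 = 0.0008814.
1/(A₁E₁) + 1/(A₂E₂) = 1/(1625×70×10³) + 1/(2250×206×10³) = 1.095×10⁻⁸ N⁻¹.
So P = 0.0008814 / 1.095×10⁻⁸ = 80.5 kN.
σ_{aluminium} = P/A₁ = 80500/1625 = 49.54 MPa, tensile.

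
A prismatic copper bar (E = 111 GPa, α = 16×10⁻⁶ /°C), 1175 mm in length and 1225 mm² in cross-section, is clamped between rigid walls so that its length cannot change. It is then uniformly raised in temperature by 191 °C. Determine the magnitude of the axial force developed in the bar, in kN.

P ≈ 416 kN (compressive)

The ends cannot move, so σ = EαΔT = 111×10³ × 16×10⁻⁶ × 191 = 339.2 MPa.
Then P = σA = 339.2 × 1225 mm² = 415.5 kN, compressive.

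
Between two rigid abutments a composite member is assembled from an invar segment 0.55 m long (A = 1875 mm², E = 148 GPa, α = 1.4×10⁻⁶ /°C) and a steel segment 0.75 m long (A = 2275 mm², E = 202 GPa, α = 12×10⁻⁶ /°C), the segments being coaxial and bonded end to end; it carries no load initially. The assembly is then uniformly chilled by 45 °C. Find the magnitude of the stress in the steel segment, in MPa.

Free thermal contraction of the whole bar: Σ αᵢΔT Lᵢ = 1.4×10⁻⁶×45×550 + 12×10⁻⁶×45×750 = 0.4397 mm.
Since the ends are fixed, an axial force P builds up, equal in every segment, with P · Σ Lᵢ/(AᵢEᵢ) = δ_free.
The series flexibility is Σ Lᵢ/(AᵢEᵢ) = 550/(1875×148×10³) + 750/(2275×202×10³) = 3.614×10⁻⁶ mm/N.
P = 0.4397 / 3.614×10⁻⁶ = 121700 N = 121.7 kN, tensile.
σ_{steel} = P / A = 121700 / 2275 = 53.47 MPa.

σ ≈ 53.5 MPa (tensile)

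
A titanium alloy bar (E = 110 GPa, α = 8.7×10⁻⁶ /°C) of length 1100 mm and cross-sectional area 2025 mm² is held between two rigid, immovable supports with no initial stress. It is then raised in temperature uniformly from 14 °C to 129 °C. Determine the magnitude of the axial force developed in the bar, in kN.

With zero net strain, σ = E·αΔT = 110 GPa × 8.7×10⁻⁶ × 115 = 110.1 MPa.
P = AEαΔT = 2025 × 110×10³ × 8.7×10⁻⁶ × 115 = 222.9 kN (compressive).

P ≈ 223 kN (compressive)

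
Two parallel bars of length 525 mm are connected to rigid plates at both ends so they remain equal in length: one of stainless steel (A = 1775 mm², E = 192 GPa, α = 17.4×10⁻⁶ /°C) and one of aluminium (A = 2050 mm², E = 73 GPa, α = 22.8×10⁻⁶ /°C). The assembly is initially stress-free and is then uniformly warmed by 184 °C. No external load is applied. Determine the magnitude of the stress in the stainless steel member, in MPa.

Equilibrium of a rigid end plate with no external load gives equal and opposite internal forces ±P in the two members. Since α_{aluminium} > α_{stainless steel}, heating drives the aluminium into compression and the stainless steel into tension.
Setting the final lengths equal and cancelling L: (α₁ − α₂)ΔT = P/(A₁E₁) + P/(A₂E₂).
|α₁ − α₂|·ΔT = 5.4×10⁻⁶ × 184 = 0.0009936.
1/(A₁E₁) + 1/(A₂E₂) = 1/(1775×192×10³) + 1/(2050×73×10³) = 9.617×10⁻⁹ N⁻¹.
P = 0.0009936 / 9.617×10⁻⁹ = 103300 N = 103.3 kN.
σ_{stainless steel} = P/A₁ = 103300/1775 = 58.21 MPa, tensile.

σ ≈ 58.2 MPa (tensile)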